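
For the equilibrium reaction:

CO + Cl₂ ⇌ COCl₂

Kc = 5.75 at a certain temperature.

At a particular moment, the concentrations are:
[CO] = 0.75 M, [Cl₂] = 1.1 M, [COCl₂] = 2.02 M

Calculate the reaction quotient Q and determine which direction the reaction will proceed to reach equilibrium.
Q = 2.448, Q < K, reaction proceeds forward (toward products)

Q = ([COCl₂]) / ([CO] × [Cl₂])
  = ((2.02)) / ((0.75)·(1.1)) = 2.02/0.825 = 2.448
Since Q = 2.448 < Kc = 5.75, the reaction proceeds forward (toward products) to reach equilibrium.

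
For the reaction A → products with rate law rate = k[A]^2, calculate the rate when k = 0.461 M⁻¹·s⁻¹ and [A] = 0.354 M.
0.05777 M/s

rate = k·[A]^2 = 0.461·(0.354)^2 = 0.461·0.125316 = 0.05777 M/s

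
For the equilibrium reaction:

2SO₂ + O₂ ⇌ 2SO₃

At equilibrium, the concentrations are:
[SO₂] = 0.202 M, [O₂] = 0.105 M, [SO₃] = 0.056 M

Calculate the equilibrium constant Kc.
K_c = 0.7320

Kc = ([SO₃]^2) / ([SO₂]^2 × [O₂])
   = ((0.056)^2) / ((0.202)^2·(0.105))
   = 0.003136 / 0.0042844 = 0.7320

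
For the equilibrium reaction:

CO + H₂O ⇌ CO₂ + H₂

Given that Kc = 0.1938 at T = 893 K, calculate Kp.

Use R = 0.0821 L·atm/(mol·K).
K_p = 0.1938

Δn = (moles gaseous products) − (moles gaseous reactants) = 0
T = 893 K; RT = 0.0821 × 893 = 73.3153
Kp = Kc·(RT)^Δn = 0.1938 × (73.3153)^0 = 0.1938 × 1 = 0.1938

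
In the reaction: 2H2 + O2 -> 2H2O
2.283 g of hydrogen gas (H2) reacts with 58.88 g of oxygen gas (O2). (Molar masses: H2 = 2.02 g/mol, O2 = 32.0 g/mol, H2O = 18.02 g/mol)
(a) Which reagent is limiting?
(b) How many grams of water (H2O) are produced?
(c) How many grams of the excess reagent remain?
(a) H2, (b) 20.37 g, (c) 40.8 g

Moles of H2 = 2.283 g ÷ 2.02 g/mol = 1.1302 mol
Moles of O2 = 58.88 g ÷ 32.0 g/mol = 1.84 mol
Moles ÷ coefficient: H2: 1.1302/2 = 0.5651, O2: 1.84/1 = 1.84
(a) H2 has the smaller value, so H2 is the limiting reagent.
(b) Moles of H2O = 1.1302 mol H2 × (2/2) = 1.1302 mol; mass = 1.1302 mol × 18.02 g/mol = 20.37 g
(c) O2 consumed = 1.1302 × (1/2) = 0.565099 mol; remaining = 1.84 − 0.565099 = 1.2749 mol; mass = 1.2749 mol × 32.0 g/mol = 40.8 g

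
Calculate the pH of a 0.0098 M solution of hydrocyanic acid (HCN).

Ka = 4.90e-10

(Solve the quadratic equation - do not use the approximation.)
pH = 5.66

x² + Ka×x - Ka×C = 0. Using quadratic formula: [H⁺] = 2.1911e-06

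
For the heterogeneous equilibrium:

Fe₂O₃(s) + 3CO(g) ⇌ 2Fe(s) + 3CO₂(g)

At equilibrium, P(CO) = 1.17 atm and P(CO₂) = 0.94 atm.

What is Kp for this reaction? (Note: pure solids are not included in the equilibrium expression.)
K_p = 0.519

Solids (Fe₂O₃, Fe) are excluded.
Kp = P(CO₂)³/P(CO)³ = (0.94)³/(1.17)³ = 0.8306/1.602 = 0.519.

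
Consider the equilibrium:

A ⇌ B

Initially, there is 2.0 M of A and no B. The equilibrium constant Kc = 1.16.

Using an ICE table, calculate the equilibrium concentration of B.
[B] = 1.074 M

ICE: [A] = 2.0 − x, [B] = x.
Kc = x/(2.0 − x) = 1.16 ⇒ x = 1.16·2.0/(1 + 1.16) = 2.32/2.16 = 1.074.
[B] = x = 1.074 M.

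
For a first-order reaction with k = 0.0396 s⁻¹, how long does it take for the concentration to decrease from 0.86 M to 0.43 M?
17.50 s

From ln[A] = ln[A]₀ - k·t: t = ln([A]₀/[A])/k = ln(0.86/0.43)/0.0396 = ln(2.0000)/0.0396 = 0.6931/0.0396 = 17.50 s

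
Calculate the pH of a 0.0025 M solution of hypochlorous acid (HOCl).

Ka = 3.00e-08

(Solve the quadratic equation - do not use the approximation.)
pH = 5.06

x² + Ka×x - Ka×C = 0. Using quadratic formula: [H⁺] = 8.6453e-06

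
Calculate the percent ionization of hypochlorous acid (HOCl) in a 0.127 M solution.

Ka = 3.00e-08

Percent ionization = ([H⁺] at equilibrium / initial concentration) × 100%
Percent ionization = 0.0486%

Let x = [H⁺]. Ka = x²/(C - x) ⇒ x² + (3.00e-08)x - (3.00e-08)(0.127) = 0. x = 6.1710e-05. Percent = (6.1710e-05/0.127) × 100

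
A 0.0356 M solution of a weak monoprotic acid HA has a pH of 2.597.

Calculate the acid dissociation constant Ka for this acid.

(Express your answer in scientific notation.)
K_a = 1.93e-04

[H⁺] = 10^(−pH) = 10^(−2.597) = 2.529e-03 M. For HA ⇌ H⁺ + A⁻, Ka = x²/(C − x) = (2.529e-03)²/(0.0356 − 2.529e-03) = 1.93e-04.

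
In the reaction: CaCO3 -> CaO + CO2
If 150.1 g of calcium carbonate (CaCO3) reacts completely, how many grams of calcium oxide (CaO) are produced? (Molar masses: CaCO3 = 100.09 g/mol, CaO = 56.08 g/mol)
Moles of CaCO3 = 150.1 g ÷ 100.09 g/mol = 1.49965 mol
Mole ratio: 1 mol CaO / 1 mol CaCO3
Moles of CaO = 1.49965 × (1/1) = 1.49965 mol
Mass of CaO = 1.49965 mol × 56.08 g/mol = 84.1 g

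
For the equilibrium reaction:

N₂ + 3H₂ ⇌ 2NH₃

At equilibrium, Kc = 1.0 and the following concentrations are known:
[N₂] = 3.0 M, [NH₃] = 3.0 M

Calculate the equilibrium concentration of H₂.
[H₂] = 1.4422 M

Kc = ([NH₃]^2) / ([N₂] × [H₂]^3) = 1.0
[H₂]^3 = (product terms)/(Kc · other reactant terms) = 9 / (1.0 · 3) = 3
[H₂] = (3)^(1/3) = 1.4422 M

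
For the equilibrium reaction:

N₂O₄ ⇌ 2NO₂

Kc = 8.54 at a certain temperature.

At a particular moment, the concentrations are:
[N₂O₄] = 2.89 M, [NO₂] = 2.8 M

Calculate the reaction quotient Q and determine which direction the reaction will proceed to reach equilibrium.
Q = 2.713, Q < K, reaction proceeds forward (toward products)

Q = ([NO₂]^2) / ([N₂O₄])
  = ((2.8)^2) / ((2.89)) = 7.84/2.89 = 2.713
Since Q = 2.713 < Kc = 8.54, the reaction proceeds forward (toward products) to reach equilibrium.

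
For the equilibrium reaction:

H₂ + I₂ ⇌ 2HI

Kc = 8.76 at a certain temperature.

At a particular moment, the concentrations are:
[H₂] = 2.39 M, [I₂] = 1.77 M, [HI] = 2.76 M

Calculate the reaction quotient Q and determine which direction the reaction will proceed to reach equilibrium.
Q = 1.801, Q < K, reaction proceeds forward (toward products)

Q = ([HI]^2) / ([H₂] × [I₂])
  = ((2.76)^2) / ((2.39)·(1.77)) = 7.6176/4.2303 = 1.801
Since Q = 1.801 < Kc = 8.76, the reaction proceeds forward (toward products) to reach equilibrium.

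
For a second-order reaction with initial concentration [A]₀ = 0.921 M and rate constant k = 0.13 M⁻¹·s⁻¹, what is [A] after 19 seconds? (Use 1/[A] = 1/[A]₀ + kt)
0.2812 M

1/[A] = 1/[A]₀ + k·t = 1/0.921 + (0.13)·(19) = 1.0858 + 2.4700 = 3.5558
[A] = 1/3.5558 = 0.2812 M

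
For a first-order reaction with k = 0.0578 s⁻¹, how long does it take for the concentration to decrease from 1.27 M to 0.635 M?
11.99 s

From ln[A] = ln[A]₀ - k·t: t = ln([A]₀/[A])/k = ln(1.27/0.635)/0.0578 = ln(2.0000)/0.0578 = 0.6931/0.0578 = 11.99 s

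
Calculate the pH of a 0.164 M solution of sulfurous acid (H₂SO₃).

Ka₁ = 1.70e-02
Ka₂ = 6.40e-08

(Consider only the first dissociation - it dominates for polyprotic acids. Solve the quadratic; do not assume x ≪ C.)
pH = 1.35

x² + Ka₁·x − Ka₁·C = 0 with Ka₁ = 1.70e-02, C = 0.164.
x = (−Ka₁ + √(Ka₁² + 4·Ka₁·C))/2 = 4.4981e-02 M, so pH = 1.35.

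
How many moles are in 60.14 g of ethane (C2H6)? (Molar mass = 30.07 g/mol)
Moles = 60.14 g ÷ 30.07 g/mol = 2 mol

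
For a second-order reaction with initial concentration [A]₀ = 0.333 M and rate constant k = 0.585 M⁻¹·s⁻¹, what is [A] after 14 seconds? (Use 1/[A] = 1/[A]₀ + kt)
0.0893 M

1/[A] = 1/[A]₀ + k·t = 1/0.333 + (0.585)·(14) = 3.0030 + 8.1900 = 11.1930
[A] = 1/11.1930 = 0.0893 M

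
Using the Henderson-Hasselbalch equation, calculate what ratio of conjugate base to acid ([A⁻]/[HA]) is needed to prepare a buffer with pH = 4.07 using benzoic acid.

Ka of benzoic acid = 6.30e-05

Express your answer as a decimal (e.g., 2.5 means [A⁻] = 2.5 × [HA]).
[A⁻]/[HA] = 0.740

pKa = −log(6.30e-05) = 4.2007. pH = pKa + log([A⁻]/[HA]). 4.07 = 4.2007 + log(ratio). log(ratio) = 4.07 − 4.2007 = -0.1307. ratio = 10^(-0.1307) = 0.740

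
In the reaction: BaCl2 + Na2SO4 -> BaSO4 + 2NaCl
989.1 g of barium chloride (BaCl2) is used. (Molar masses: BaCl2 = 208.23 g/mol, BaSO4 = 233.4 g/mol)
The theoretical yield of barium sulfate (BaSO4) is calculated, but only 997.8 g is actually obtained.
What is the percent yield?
Moles of BaCl2 = 989.1 g ÷ 208.23 g/mol = 4.75004 mol
Mole ratio: 1 mol BaSO4 / 1 mol BaCl2
Moles of BaSO4 = 4.75004 × (1/1) = 4.75004 mol
Theoretical yield = 4.75004 mol × 233.4 g/mol = 1108.7 g
Actual yield = 997.8 g
Percent yield = (997.8 / 1108.7) × 100% = 90.0%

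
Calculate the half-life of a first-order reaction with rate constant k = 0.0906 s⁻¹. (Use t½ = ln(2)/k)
7.65 s

t½ = ln(2)/k = 0.6931/0.0906 = 7.65 s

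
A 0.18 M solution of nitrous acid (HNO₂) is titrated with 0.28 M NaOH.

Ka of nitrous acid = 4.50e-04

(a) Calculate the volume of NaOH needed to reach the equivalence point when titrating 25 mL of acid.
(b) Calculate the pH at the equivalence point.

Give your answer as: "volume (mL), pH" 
V = 16.1 mL, pH = 8.19

(a) At equivalence: moles acid = moles base.
moles acid = 0.18 × 0.025 = 0.0045 mol; V_NaOH = 0.0045/0.28 = 0.01607 L = 16.1 mL.
(b) At equivalence, all acid → conjugate base A⁻ at [A⁻] = 0.0045/0.04107 = 0.1096 M.
Kb = Kw/Ka = 1.0e-14/4.50e-04 = 2.222e-11; [OH⁻] = √(Kb·[A⁻]) = 1.560e-06; pOH = 5.81; pH = 14 − pOH = 8.19.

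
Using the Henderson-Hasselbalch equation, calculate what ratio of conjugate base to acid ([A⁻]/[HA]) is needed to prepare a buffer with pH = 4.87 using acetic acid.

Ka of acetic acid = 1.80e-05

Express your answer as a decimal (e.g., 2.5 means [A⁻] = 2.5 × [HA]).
[A⁻]/[HA] = 1.334

pKa = −log(1.80e-05) = 4.7447. pH = pKa + log([A⁻]/[HA]). 4.87 = 4.7447 + log(ratio). log(ratio) = 4.87 − 4.7447 = 0.1253. ratio = 10^(0.1253) = 1.334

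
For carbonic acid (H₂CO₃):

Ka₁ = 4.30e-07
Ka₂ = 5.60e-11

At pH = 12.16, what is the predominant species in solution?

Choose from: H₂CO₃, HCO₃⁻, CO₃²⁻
CO₃²⁻

pKa1 = 6.37, pKa2 = 10.25. Each pKa is the crossover between adjacent species; pH = 12.16 lies in the region where CO₃²⁻ predominates.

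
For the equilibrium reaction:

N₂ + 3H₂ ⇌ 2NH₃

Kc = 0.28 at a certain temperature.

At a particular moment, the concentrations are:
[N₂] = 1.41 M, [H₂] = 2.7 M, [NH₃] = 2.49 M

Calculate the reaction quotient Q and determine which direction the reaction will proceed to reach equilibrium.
Q = 0.223, Q < K, reaction proceeds forward (toward products)

Q = ([NH₃]^2) / ([N₂] × [H₂]^3)
  = ((2.49)^2) / ((1.41)·(2.7)^3) = 6.2001/27.753 = 0.2234
Since Q = 0.2234 < Kc = 0.28, the reaction proceeds forward (toward products) to reach equilibrium.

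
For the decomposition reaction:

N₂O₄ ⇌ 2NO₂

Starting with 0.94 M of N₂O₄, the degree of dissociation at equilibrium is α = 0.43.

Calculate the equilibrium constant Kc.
K_c = 1.2197

x = α·[A]₀ = 0.43 × 0.94 = 0.4042 M dissociated.
At eq: [N₂O₄] = 0.94 − 0.4042 = 0.5358 M; [NO₂] = 2x = 0.8084 M.
Kc = [NO₂]²/[N₂O₄] = (0.8084)²/0.5358 = 1.22.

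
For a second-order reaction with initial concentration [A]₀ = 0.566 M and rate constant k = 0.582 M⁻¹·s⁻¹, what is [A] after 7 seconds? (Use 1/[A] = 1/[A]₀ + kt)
0.1712 M

1/[A] = 1/[A]₀ + k·t = 1/0.566 + (0.582)·(7) = 1.7668 + 4.0740 = 5.8408
[A] = 1/5.8408 = 0.1712 M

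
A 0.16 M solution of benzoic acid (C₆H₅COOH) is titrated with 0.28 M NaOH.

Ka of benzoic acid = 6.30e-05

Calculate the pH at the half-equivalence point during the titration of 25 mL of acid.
pH = pKa = 4.20

At the half-equivalence point, [HA] = [A⁻], so by Henderson–Hasselbalch pH = pKa + log(1) = pKa.
pKa = −log(6.30e-05) = 4.20.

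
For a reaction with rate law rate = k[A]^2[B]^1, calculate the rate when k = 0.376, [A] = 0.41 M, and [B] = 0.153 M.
0.00967 M/s

rate = k·[A]^2·[B]^1 = 0.376·(0.41)^2·(0.153)^1 = 0.376·0.1681·0.153 = 0.00967 M/s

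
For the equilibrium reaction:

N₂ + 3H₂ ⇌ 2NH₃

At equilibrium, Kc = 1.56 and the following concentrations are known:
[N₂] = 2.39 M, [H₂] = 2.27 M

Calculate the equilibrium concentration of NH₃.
[NH₃] = 6.6039 M

Kc = ([NH₃]^2) / ([N₂] × [H₂]^3) = 1.56
[NH₃]^2 = Kc · (reactant terms)/(other product terms) = 1.56 · 27.956 / 1 = 43.611
[NH₃] = (43.611)^(1/2) = 6.6039 M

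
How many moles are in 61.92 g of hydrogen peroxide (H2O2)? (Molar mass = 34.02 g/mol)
Moles = 61.92 g ÷ 34.02 g/mol = 1.82 mol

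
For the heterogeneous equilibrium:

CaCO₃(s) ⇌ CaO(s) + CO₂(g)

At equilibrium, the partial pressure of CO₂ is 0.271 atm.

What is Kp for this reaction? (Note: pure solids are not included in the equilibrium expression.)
K_p = 0.271

Solids (CaCO₃, CaO) have activity 1 and are excluded.
Kp = P(CO₂) = 0.271.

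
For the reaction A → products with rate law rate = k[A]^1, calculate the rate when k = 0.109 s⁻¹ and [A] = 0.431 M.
0.04698 M/s

rate = k·[A]^1 = 0.109·(0.431)^1 = 0.109·0.431 = 0.04698 M/s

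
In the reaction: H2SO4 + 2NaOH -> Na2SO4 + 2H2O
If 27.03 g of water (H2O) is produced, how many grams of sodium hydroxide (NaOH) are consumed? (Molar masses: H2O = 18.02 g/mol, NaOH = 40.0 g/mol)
Moles of H2O = 27.03 g ÷ 18.02 g/mol = 1.5 mol
Mole ratio: 2 mol NaOH / 2 mol H2O
Moles of NaOH = 1.5 × (2/2) = 1.5 mol
Mass of NaOH = 1.5 mol × 40.0 g/mol = 60 g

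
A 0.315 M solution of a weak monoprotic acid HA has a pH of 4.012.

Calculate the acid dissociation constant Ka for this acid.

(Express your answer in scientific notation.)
K_a = 3.00e-08

[H⁺] = 10^(−pH) = 10^(−4.012) = 9.727e-05 M. For HA ⇌ H⁺ + A⁻, Ka = x²/(C − x) = (9.727e-05)²/(0.315 − 9.727e-05) = 3.00e-08.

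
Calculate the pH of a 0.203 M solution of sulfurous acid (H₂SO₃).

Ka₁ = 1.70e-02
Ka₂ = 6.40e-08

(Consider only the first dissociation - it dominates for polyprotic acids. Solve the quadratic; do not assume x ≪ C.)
pH = 1.29

x² + Ka₁·x − Ka₁·C = 0 with Ka₁ = 1.70e-02, C = 0.203.
x = (−Ka₁ + √(Ka₁² + 4·Ka₁·C))/2 = 5.0857e-02 M, so pH = 1.29.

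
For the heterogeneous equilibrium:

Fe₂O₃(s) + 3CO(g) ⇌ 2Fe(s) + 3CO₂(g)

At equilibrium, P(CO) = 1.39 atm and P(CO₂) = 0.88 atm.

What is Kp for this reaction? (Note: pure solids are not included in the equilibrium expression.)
K_p = 0.254

Solids (Fe₂O₃, Fe) are excluded.
Kp = P(CO₂)³/P(CO)³ = (0.88)³/(1.39)³ = 0.6815/2.686 = 0.254.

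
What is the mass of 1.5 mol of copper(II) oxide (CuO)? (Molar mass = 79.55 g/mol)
Mass = 1.5 mol × 79.55 g/mol = 119.3 g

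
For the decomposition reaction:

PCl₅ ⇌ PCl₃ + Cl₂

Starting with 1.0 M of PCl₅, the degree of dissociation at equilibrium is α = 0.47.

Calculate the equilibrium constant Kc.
K_c = 0.4168

x = α·[A]₀ = 0.47 × 1.0 = 0.47 M dissociated.
At eq: [PCl₅] = 1.0 − 0.47 = 0.53 M; [PCl₃] = [Cl₂] = x = 0.47 M.
Kc = [PCl₃][Cl₂]/[PCl₅] = (0.47)²/0.53 = 0.4168.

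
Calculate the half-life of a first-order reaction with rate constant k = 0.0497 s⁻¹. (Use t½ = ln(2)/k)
13.95 s

t½ = ln(2)/k = 0.6931/0.0497 = 13.95 s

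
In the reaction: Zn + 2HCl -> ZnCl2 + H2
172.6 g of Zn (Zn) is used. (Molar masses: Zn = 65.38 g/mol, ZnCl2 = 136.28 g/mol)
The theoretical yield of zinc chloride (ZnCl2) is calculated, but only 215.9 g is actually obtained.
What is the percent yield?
Moles of Zn = 172.6 g ÷ 65.38 g/mol = 2.63995 mol
Mole ratio: 1 mol ZnCl2 / 1 mol Zn
Moles of ZnCl2 = 2.63995 × (1/1) = 2.63995 mol
Theoretical yield = 2.63995 mol × 136.28 g/mol = 359.77 g
Actual yield = 215.9 g
Percent yield = (215.9 / 359.77) × 100% = 60.0%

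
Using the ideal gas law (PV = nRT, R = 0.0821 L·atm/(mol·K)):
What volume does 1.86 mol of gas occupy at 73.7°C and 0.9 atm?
T = 73.7°C + 273.15 = 346.85 K
V = nRT/P = (1.86 × 0.0821 × 346.85) / 0.9
V = 58.85 L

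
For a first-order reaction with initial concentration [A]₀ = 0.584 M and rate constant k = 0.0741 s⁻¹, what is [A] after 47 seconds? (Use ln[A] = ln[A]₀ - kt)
0.0179 M

ln[A] = ln[A]₀ - k·t = ln(0.584) - (0.0741)·(47) = -0.5379 - 3.4827 = -4.0206
[A] = e^(-4.0206) = 0.0179 M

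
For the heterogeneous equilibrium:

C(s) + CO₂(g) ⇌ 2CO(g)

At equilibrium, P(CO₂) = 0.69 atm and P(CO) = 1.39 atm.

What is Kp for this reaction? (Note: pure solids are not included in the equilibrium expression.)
K_p = 2.800

Solid C is excluded.
Kp = P(CO)²/P(CO₂) = (1.39)²/0.69 = 1.932/0.69 = 2.800.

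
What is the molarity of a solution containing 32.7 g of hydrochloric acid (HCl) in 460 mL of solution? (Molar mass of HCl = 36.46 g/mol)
Moles of HCl = 32.7 g ÷ 36.46 g/mol = 0.896873 mol
Volume = 460 mL = 0.46 L
Molarity = 0.896873 mol ÷ 0.46 L = 1.95 M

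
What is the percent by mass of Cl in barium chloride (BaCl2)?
Mass of Cl in formula = 35.45 × 2 = 70.9 g/mol
Molar mass = 208.23 g/mol
% Cl = (70.9/208.23) × 100% = 34.05%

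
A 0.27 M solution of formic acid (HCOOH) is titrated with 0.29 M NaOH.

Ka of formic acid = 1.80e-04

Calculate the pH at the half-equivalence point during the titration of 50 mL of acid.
pH = pKa = 3.74

At the half-equivalence point, [HA] = [A⁻], so by Henderson–Hasselbalch pH = pKa + log(1) = pKa.
pKa = −log(1.80e-04) = 3.74.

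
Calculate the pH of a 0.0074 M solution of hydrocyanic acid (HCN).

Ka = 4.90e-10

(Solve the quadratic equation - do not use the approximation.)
pH = 5.72

x² + Ka×x - Ka×C = 0. Using quadratic formula: [H⁺] = 1.9040e-06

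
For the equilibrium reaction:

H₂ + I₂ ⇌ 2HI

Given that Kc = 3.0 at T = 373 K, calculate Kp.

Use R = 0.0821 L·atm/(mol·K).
K_p = 3.0000

Δn = (moles gaseous products) − (moles gaseous reactants) = 0
T = 373 K; RT = 0.0821 × 373 = 30.6233
Kp = Kc·(RT)^Δn = 3.0 × (30.6233)^0 = 3.0 × 1 = 3.0000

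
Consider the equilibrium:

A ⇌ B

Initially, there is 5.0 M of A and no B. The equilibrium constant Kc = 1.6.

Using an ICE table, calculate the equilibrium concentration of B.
[B] = 3.077 M

ICE: [A] = 5.0 − x, [B] = x.
Kc = x/(5.0 − x) = 1.6 ⇒ x = 1.6·5.0/(1 + 1.6) = 8/2.6 = 3.077.
[B] = x = 3.077 M.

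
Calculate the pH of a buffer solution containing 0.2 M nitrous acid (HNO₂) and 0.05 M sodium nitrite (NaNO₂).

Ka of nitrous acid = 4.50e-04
pH = 2.74

pKa = -log(4.50e-04) = 3.35. pH = pKa + log([A⁻]/[HA]) = 3.35 + log(0.05/0.2)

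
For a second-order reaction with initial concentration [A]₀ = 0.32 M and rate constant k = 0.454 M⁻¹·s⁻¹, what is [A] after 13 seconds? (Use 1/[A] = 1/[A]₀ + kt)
0.1108 M

1/[A] = 1/[A]₀ + k·t = 1/0.32 + (0.454)·(13) = 3.1250 + 5.9020 = 9.0270
[A] = 1/9.0270 = 0.1108 M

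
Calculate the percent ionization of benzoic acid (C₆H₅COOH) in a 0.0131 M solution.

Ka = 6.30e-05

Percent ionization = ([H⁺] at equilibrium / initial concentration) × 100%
Percent ionization = 6.7%

Let x = [H⁺]. Ka = x²/(C - x) ⇒ x² + (6.30e-05)x - (6.30e-05)(0.0131) = 0. x = 8.7751e-04. Percent = (8.7751e-04/0.0131) × 100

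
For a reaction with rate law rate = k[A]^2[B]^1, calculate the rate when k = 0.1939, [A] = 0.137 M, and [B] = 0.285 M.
0.001037 M/s

rate = k·[A]^2·[B]^1 = 0.1939·(0.137)^2·(0.285)^1 = 0.1939·0.018769·0.285 = 0.001037 M/s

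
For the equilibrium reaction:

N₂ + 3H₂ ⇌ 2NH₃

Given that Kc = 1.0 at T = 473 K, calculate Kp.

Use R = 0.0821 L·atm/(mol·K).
K_p = 6.63e-04

Δn = (moles gaseous products) − (moles gaseous reactants) = -2
T = 473 K; RT = 0.0821 × 473 = 38.8333
Kp = Kc·(RT)^Δn = 1.0 × (38.8333)^-2 = 1.0 × 0.000663119 = 6.63e-04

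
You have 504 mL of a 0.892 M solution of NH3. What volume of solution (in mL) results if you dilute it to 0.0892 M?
Using M₁V₁ = M₂V₂:
0.892 × 504 = 0.0892 × V₂
V₂ = (0.892 × 504) / 0.0892 = 5040 mL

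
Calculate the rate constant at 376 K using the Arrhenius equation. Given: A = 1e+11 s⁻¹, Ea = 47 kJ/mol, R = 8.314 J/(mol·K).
2.95e+04 s⁻¹

k = A·exp(-Ea/(R·T)) = 1e+11·exp(-47000/(8.314·376)) = 1e+11·exp(-15.0349) = 1e+11·2.9542e-07 = 2.95e+04 s⁻¹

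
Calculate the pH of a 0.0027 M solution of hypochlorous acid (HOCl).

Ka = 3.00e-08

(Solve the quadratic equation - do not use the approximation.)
pH = 5.05

x² + Ka×x - Ka×C = 0. Using quadratic formula: [H⁺] = 8.9850e-06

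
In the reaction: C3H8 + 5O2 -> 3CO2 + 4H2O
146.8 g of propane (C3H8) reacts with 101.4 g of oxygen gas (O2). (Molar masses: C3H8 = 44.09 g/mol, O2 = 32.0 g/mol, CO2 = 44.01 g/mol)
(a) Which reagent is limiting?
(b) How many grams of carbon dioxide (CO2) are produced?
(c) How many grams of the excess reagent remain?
(a) O2, (b) 83.67 g, (c) 118.9 g

Moles of C3H8 = 146.8 g ÷ 44.09 g/mol = 3.32955 mol
Moles of O2 = 101.4 g ÷ 32.0 g/mol = 3.16875 mol
Moles ÷ coefficient: C3H8: 3.32955/1 = 3.33, O2: 3.16875/5 = 0.6338
(a) O2 has the smaller value, so O2 is the limiting reagent.
(b) Moles of CO2 = 3.16875 mol O2 × (3/5) = 1.90125 mol; mass = 1.90125 mol × 44.01 g/mol = 83.67 g
(c) C3H8 consumed = 3.16875 × (1/5) = 0.63375 mol; remaining = 3.32955 − 0.63375 = 2.6958 mol; mass = 2.6958 mol × 44.09 g/mol = 118.9 g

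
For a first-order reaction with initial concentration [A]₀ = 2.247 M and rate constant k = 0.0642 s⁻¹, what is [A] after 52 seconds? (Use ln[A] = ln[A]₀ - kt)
0.0798 M

ln[A] = ln[A]₀ - k·t = ln(2.247) - (0.0642)·(52) = 0.8096 - 3.3384 = -2.5288
[A] = e^(-2.5288) = 0.0798 M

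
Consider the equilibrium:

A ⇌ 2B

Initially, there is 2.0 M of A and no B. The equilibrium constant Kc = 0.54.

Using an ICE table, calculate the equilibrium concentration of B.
[B] = 0.913 M

ICE: [A] = 2.0 − x, [B] = 2x.
Kc = (2x)²/(2.0 − x) = 0.54 ⇒ 4x² + 0.54x − 1.08 = 0.
x = (−0.54 + √(0.54² + 4·4·1.08))/(2·4) = (−0.54 + √17.572)/8 = 0.45648.
[B] = 2x = 0.913 M.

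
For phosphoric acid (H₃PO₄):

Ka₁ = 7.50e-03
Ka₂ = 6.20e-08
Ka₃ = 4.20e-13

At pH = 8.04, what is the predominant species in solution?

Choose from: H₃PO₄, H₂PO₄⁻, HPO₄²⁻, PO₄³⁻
HPO₄²⁻

pKa1 = 2.12, pKa2 = 7.21, pKa3 = 12.38. Each pKa is the crossover between adjacent species; pH = 8.04 lies in the region where HPO₄²⁻ predominates.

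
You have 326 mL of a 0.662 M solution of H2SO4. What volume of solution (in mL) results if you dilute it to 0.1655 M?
Using M₁V₁ = M₂V₂:
0.662 × 326 = 0.1655 × V₂
V₂ = (0.662 × 326) / 0.1655 = 1304 mL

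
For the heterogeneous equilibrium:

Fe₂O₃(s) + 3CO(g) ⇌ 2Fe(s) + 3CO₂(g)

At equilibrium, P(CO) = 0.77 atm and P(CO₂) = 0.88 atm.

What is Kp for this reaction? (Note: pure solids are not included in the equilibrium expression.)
K_p = 1.493

Solids (Fe₂O₃, Fe) are excluded.
Kp = P(CO₂)³/P(CO)³ = (0.88)³/(0.77)³ = 0.6815/0.4565 = 1.493.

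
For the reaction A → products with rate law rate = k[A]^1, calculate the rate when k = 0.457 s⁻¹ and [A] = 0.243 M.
0.1111 M/s

rate = k·[A]^1 = 0.457·(0.243)^1 = 0.457·0.243 = 0.1111 M/s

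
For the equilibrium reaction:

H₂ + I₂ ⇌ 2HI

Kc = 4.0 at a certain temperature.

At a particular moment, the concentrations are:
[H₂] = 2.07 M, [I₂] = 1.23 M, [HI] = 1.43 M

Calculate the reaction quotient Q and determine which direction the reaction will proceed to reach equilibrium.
Q = 0.803, Q < K, reaction proceeds forward (toward products)

Q = ([HI]^2) / ([H₂] × [I₂])
  = ((1.43)^2) / ((2.07)·(1.23)) = 2.0449/2.5461 = 0.8031
Since Q = 0.8031 < Kc = 4.0, the reaction proceeds forward (toward products) to reach equilibrium.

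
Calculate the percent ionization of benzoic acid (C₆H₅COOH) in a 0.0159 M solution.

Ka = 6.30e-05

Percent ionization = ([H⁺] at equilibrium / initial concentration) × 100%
Percent ionization = 6.1%

Let x = [H⁺]. Ka = x²/(C - x) ⇒ x² + (6.30e-05)x - (6.30e-05)(0.0159) = 0. x = 9.6985e-04. Percent = (9.6985e-04/0.0159) × 100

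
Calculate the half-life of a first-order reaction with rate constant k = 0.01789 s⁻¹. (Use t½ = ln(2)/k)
38.74 s

t½ = ln(2)/k = 0.6931/0.01789 = 38.74 s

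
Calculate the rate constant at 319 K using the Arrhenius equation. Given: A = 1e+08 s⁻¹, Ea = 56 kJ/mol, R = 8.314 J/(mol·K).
6.76e-02 s⁻¹

k = A·exp(-Ea/(R·T)) = 1e+08·exp(-56000/(8.314·319)) = 1e+08·exp(-21.1148) = 1e+08·6.7601e-10 = 6.76e-02 s⁻¹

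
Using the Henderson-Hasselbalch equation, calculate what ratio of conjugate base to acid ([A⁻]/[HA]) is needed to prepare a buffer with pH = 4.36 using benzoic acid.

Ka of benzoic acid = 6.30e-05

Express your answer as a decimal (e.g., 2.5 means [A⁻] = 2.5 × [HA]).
[A⁻]/[HA] = 1.443

pKa = −log(6.30e-05) = 4.2007. pH = pKa + log([A⁻]/[HA]). 4.36 = 4.2007 + log(ratio). log(ratio) = 4.36 − 4.2007 = 0.1593. ratio = 10^(0.1593) = 1.443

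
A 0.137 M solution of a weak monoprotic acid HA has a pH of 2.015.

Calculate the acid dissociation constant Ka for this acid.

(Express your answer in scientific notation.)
K_a = 7.33e-04

[H⁺] = 10^(−pH) = 10^(−2.015) = 9.661e-03 M. For HA ⇌ H⁺ + A⁻, Ka = x²/(C − x) = (9.661e-03)²/(0.137 − 9.661e-03) = 7.33e-04.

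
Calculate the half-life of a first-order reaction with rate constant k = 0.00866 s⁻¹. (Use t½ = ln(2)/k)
80.04 s

t½ = ln(2)/k = 0.6931/0.00866 = 80.04 s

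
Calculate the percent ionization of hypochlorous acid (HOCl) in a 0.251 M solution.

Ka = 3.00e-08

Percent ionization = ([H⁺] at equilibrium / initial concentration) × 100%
Percent ionization = 0.0346%

Let x = [H⁺]. Ka = x²/(C - x) ⇒ x² + (3.00e-08)x - (3.00e-08)(0.251) = 0. x = 8.6761e-05. Percent = (8.6761e-05/0.251) × 100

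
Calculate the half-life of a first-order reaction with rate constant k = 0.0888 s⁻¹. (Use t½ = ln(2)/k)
7.81 s

t½ = ln(2)/k = 0.6931/0.0888 = 7.81 s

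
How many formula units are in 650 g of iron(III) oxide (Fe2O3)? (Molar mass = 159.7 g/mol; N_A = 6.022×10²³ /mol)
Moles = 650 g ÷ 159.7 g/mol = 4.07013 mol
Formula units = 4.07013 mol × 6.022×10²³ /mol = 2.451e+24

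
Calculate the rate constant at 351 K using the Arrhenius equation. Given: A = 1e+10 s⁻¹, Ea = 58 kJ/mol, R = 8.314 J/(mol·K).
2.34e+01 s⁻¹

k = A·exp(-Ea/(R·T)) = 1e+10·exp(-58000/(8.314·351)) = 1e+10·exp(-19.8752) = 1e+10·2.3352e-09 = 2.34e+01 s⁻¹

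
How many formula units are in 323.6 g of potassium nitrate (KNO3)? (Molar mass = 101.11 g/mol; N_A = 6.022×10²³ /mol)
Moles = 323.6 g ÷ 101.11 g/mol = 3.20047 mol
Formula units = 3.20047 mol × 6.022×10²³ /mol = 1.927e+24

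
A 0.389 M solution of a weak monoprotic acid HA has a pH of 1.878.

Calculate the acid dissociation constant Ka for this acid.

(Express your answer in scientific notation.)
K_a = 4.67e-04

[H⁺] = 10^(−pH) = 10^(−1.878) = 1.324e-02 M. For HA ⇌ H⁺ + A⁻, Ka = x²/(C − x) = (1.324e-02)²/(0.389 − 1.324e-02) = 4.67e-04.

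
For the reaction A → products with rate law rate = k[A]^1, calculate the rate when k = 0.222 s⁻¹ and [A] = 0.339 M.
0.07526 M/s

rate = k·[A]^1 = 0.222·(0.339)^1 = 0.222·0.339 = 0.07526 M/s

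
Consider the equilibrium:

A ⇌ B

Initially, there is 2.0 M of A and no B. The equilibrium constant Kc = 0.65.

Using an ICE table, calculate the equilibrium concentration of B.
[B] = 0.788 M

ICE: [A] = 2.0 − x, [B] = x.
Kc = x/(2.0 − x) = 0.65 ⇒ x = 0.65·2.0/(1 + 0.65) = 1.3/1.65 = 0.7879.
[B] = x = 0.788 M.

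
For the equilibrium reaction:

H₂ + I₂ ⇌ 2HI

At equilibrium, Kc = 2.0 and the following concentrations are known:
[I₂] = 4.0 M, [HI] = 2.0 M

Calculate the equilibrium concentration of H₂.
[H₂] = 0.5000 M

Kc = ([HI]^2) / ([H₂] × [I₂]) = 2.0
[H₂]^1 = (product terms)/(Kc · other reactant terms) = 4 / (2.0 · 4) = 0.5
[H₂] = 0.5000 M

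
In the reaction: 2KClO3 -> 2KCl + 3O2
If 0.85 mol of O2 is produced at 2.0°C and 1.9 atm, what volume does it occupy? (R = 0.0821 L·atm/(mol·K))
T = 2.0°C + 273.15 = 275.15 K
V = nRT/P = (0.85 × 0.0821 × 275.15) / 1.9
V = 10.11 L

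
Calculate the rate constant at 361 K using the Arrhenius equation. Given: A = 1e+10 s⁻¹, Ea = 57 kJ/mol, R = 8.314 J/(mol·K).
5.65e+01 s⁻¹

k = A·exp(-Ea/(R·T)) = 1e+10·exp(-57000/(8.314·361)) = 1e+10·exp(-18.9914) = 1e+10·5.6510e-09 = 5.65e+01 s⁻¹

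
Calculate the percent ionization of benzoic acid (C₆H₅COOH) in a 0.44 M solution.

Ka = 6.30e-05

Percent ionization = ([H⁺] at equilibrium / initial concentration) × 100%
Percent ionization = 1.19%

Let x = [H⁺]. Ka = x²/(C - x) ⇒ x² + (6.30e-05)x - (6.30e-05)(0.44) = 0. x = 5.2336e-03. Percent = (5.2336e-03/0.44) × 100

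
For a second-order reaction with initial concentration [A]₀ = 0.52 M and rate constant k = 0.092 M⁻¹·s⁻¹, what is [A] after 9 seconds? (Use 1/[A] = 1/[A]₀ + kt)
0.3635 M

1/[A] = 1/[A]₀ + k·t = 1/0.52 + (0.092)·(9) = 1.9231 + 0.8280 = 2.7511
[A] = 1/2.7511 = 0.3635 M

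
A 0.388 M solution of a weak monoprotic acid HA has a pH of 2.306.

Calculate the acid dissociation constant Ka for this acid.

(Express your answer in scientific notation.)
K_a = 6.38e-05

[H⁺] = 10^(−pH) = 10^(−2.306) = 4.943e-03 M. For HA ⇌ H⁺ + A⁻, Ka = x²/(C − x) = (4.943e-03)²/(0.388 − 4.943e-03) = 6.38e-05.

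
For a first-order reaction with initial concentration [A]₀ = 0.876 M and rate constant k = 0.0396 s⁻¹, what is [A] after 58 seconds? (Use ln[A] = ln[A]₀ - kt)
0.0881 M

ln[A] = ln[A]₀ - k·t = ln(0.876) - (0.0396)·(58) = -0.1324 - 2.2968 = -2.4292
[A] = e^(-2.4292) = 0.0881 M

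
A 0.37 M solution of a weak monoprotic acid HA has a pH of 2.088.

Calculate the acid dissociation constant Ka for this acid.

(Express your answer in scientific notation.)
K_a = 1.84e-04

[H⁺] = 10^(−pH) = 10^(−2.088) = 8.166e-03 M. For HA ⇌ H⁺ + A⁻, Ka = x²/(C − x) = (8.166e-03)²/(0.37 − 8.166e-03) = 1.84e-04.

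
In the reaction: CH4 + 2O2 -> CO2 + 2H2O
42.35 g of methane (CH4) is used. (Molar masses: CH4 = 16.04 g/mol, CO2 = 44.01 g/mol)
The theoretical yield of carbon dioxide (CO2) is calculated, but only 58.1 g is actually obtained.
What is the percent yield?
Moles of CH4 = 42.35 g ÷ 16.04 g/mol = 2.64027 mol
Mole ratio: 1 mol CO2 / 1 mol CH4
Moles of CO2 = 2.64027 × (1/1) = 2.64027 mol
Theoretical yield = 2.64027 mol × 44.01 g/mol = 116.2 g
Actual yield = 58.1 g
Percent yield = (58.1 / 116.2) × 100% = 50.0%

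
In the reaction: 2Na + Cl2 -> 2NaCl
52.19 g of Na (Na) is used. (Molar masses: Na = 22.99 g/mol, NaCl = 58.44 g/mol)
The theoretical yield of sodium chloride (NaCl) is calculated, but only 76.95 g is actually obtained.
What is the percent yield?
Moles of Na = 52.19 g ÷ 22.99 g/mol = 2.27012 mol
Mole ratio: 2 mol NaCl / 2 mol Na
Moles of NaCl = 2.27012 × (2/2) = 2.27012 mol
Theoretical yield = 2.27012 mol × 58.44 g/mol = 132.67 g
Actual yield = 76.95 g
Percent yield = (76.95 / 132.67) × 100% = 58.0%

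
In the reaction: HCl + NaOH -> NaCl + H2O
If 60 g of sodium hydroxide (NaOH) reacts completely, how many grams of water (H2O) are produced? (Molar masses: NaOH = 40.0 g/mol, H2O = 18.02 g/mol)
Moles of NaOH = 60 g ÷ 40.0 g/mol = 1.5 mol
Mole ratio: 1 mol H2O / 1 mol NaOH
Moles of H2O = 1.5 × (1/1) = 1.5 mol
Mass of H2O = 1.5 mol × 18.02 g/mol = 27.03 g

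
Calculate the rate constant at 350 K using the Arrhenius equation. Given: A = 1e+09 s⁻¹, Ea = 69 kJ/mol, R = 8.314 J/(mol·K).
5.03e-02 s⁻¹

k = A·exp(-Ea/(R·T)) = 1e+09·exp(-69000/(8.314·350)) = 1e+09·exp(-23.7122) = 1e+09·5.0343e-11 = 5.03e-02 s⁻¹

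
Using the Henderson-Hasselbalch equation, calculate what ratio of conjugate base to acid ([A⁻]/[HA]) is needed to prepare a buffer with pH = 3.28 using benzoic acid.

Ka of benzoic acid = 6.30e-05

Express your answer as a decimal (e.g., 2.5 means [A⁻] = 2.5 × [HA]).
[A⁻]/[HA] = 0.120

pKa = −log(6.30e-05) = 4.2007. pH = pKa + log([A⁻]/[HA]). 3.28 = 4.2007 + log(ratio). log(ratio) = 3.28 − 4.2007 = -0.9207. ratio = 10^(-0.9207) = 0.120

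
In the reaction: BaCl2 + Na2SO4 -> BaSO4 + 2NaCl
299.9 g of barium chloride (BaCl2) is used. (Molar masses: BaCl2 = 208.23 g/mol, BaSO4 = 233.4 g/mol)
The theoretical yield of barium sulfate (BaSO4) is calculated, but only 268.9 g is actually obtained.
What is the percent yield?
Moles of BaCl2 = 299.9 g ÷ 208.23 g/mol = 1.44023 mol
Mole ratio: 1 mol BaSO4 / 1 mol BaCl2
Moles of BaSO4 = 1.44023 × (1/1) = 1.44023 mol
Theoretical yield = 1.44023 mol × 233.4 g/mol = 336.15 g
Actual yield = 268.9 g
Percent yield = (268.9 / 336.15) × 100% = 80.0%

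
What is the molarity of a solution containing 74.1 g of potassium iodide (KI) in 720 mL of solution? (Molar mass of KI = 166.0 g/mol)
Moles of KI = 74.1 g ÷ 166.0 g/mol = 0.446386 mol
Volume = 720 mL = 0.72 L
Molarity = 0.446386 mol ÷ 0.72 L = 0.62 M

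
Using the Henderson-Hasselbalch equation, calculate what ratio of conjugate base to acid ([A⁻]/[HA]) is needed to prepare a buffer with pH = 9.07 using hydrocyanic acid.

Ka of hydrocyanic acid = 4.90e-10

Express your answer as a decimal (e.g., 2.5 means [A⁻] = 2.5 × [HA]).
[A⁻]/[HA] = 0.576

pKa = −log(4.90e-10) = 9.3098. pH = pKa + log([A⁻]/[HA]). 9.07 = 9.3098 + log(ratio). log(ratio) = 9.07 − 9.3098 = -0.2398. ratio = 10^(-0.2398) = 0.576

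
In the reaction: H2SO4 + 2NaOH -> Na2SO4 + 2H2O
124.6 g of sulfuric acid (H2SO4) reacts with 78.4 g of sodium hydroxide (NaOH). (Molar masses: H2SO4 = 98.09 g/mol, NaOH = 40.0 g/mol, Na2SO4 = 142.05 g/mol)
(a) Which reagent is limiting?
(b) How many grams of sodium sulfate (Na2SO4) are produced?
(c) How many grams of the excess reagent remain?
(a) NaOH, (b) 139.2 g, (c) 28.47 g

Moles of H2SO4 = 124.6 g ÷ 98.09 g/mol = 1.27026 mol
Moles of NaOH = 78.4 g ÷ 40.0 g/mol = 1.96 mol
Moles ÷ coefficient: H2SO4: 1.27026/1 = 1.27, NaOH: 1.96/2 = 0.98
(a) NaOH has the smaller value, so NaOH is the limiting reagent.
(b) Moles of Na2SO4 = 1.96 mol NaOH × (1/2) = 0.98 mol; mass = 0.98 mol × 142.05 g/mol = 139.2 g
(c) H2SO4 consumed = 1.96 × (1/2) = 0.98 mol; remaining = 1.27026 − 0.98 = 0.290262 mol; mass = 0.290262 mol × 98.09 g/mol = 28.47 g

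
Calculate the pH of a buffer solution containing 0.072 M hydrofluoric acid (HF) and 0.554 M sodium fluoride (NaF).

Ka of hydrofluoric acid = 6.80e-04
pH = 4.05

pKa = -log(6.80e-04) = 3.17. pH = pKa + log([A⁻]/[HA]) = 3.17 + log(0.554/0.072)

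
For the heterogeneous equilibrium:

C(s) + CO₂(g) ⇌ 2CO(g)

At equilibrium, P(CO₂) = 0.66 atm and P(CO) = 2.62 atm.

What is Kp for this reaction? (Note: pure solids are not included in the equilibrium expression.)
K_p = 10.401

Solid C is excluded.
Kp = P(CO)²/P(CO₂) = (2.62)²/0.66 = 6.864/0.66 = 10.401.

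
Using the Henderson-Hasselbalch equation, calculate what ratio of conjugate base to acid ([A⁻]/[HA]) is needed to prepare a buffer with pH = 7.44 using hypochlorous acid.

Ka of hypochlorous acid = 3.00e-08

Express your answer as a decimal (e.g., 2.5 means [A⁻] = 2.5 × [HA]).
[A⁻]/[HA] = 0.826

pKa = −log(3.00e-08) = 7.5229. pH = pKa + log([A⁻]/[HA]). 7.44 = 7.5229 + log(ratio). log(ratio) = 7.44 − 7.5229 = -0.0829. ratio = 10^(-0.0829) = 0.826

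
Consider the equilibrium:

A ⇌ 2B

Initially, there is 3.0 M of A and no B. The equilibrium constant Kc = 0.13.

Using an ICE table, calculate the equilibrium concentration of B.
[B] = 0.593 M

ICE: [A] = 3.0 − x, [B] = 2x.
Kc = (2x)²/(3.0 − x) = 0.13 ⇒ 4x² + 0.13x − 0.39 = 0.
x = (−0.13 + √(0.13² + 4·4·0.39))/(2·4) = (−0.13 + √6.2569)/8 = 0.29642.
[B] = 2x = 0.593 M.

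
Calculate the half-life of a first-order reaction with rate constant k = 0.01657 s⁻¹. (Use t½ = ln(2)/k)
41.83 s

t½ = ln(2)/k = 0.6931/0.01657 = 41.83 s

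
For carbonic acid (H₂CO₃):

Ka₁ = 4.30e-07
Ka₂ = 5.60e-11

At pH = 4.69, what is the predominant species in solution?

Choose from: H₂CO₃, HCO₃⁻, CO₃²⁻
H₂CO₃

pKa1 = 6.37, pKa2 = 10.25. Each pKa is the crossover between adjacent species; pH = 4.69 lies in the region where H₂CO₃ predominates.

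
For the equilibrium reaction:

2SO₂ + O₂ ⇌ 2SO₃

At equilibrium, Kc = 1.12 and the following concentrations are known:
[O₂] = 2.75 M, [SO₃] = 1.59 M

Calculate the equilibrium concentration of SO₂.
[SO₂] = 0.9060 M

Kc = ([SO₃]^2) / ([SO₂]^2 × [O₂]) = 1.12
[SO₂]^2 = (product terms)/(Kc · other reactant terms) = 2.5281 / (1.12 · 2.75) = 0.82081
[SO₂] = (0.82081)^(1/2) = 0.9060 M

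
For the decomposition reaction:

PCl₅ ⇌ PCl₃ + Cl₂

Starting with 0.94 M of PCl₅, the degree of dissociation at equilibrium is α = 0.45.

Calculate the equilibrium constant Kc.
K_c = 0.3461

x = α·[A]₀ = 0.45 × 0.94 = 0.423 M dissociated.
At eq: [PCl₅] = 0.94 − 0.423 = 0.517 M; [PCl₃] = [Cl₂] = x = 0.423 M.
Kc = [PCl₃][Cl₂]/[PCl₅] = (0.423)²/0.517 = 0.3461.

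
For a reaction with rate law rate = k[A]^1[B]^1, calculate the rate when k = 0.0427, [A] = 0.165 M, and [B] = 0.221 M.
0.001557 M/s

rate = k·[A]^1·[B]^1 = 0.0427·(0.165)^1·(0.221)^1 = 0.0427·0.165·0.221 = 0.001557 M/s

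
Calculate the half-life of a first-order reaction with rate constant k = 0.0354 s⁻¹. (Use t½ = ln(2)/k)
19.58 s

t½ = ln(2)/k = 0.6931/0.0354 = 19.58 s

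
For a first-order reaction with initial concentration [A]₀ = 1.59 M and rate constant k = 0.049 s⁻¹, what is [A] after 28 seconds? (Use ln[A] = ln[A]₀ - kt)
0.4032 M

ln[A] = ln[A]₀ - k·t = ln(1.59) - (0.049)·(28) = 0.4637 - 1.3720 = -0.9083
[A] = e^(-0.9083) = 0.4032 M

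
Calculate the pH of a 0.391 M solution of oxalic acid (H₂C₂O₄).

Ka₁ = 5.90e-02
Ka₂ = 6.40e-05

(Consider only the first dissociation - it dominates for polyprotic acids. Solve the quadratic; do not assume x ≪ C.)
pH = 0.90

x² + Ka₁·x − Ka₁·C = 0 with Ka₁ = 5.90e-02, C = 0.391.
x = (−Ka₁ + √(Ka₁² + 4·Ka₁·C))/2 = 1.2522e-01 M, so pH = 0.90.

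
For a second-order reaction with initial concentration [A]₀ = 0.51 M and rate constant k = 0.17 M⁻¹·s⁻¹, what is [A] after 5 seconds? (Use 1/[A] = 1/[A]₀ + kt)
0.3558 M

1/[A] = 1/[A]₀ + k·t = 1/0.51 + (0.17)·(5) = 1.9608 + 0.8500 = 2.8108
[A] = 1/2.8108 = 0.3558 M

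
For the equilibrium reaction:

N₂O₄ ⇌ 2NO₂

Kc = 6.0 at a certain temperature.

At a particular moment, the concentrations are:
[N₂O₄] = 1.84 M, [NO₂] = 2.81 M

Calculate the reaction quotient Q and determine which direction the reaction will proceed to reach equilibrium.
Q = 4.291, Q < K, reaction proceeds forward (toward products)

Q = ([NO₂]^2) / ([N₂O₄])
  = ((2.81)^2) / ((1.84)) = 7.8961/1.84 = 4.291
Since Q = 4.291 < Kc = 6.0, the reaction proceeds forward (toward products) to reach equilibrium.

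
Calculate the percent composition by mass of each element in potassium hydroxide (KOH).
K: 69.68%, O: 28.52%, H: 1.80%

Molar mass of KOH = 56.11 g/mol
% K = (1 × 39.1) / 56.11 × 100% = 39.1 / 56.11 × 100% = 69.68%
% O = (1 × 16.0) / 56.11 × 100% = 16 / 56.11 × 100% = 28.52%
% H = (1 × 1.008) / 56.11 × 100% = 1.008 / 56.11 × 100% = 1.80%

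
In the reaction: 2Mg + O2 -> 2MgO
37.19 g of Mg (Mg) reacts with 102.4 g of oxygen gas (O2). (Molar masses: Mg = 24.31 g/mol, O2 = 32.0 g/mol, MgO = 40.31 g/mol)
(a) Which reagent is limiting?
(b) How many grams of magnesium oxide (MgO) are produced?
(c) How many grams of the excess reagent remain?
(a) Mg, (b) 61.67 g, (c) 77.92 g

Moles of Mg = 37.19 g ÷ 24.31 g/mol = 1.52982 mol
Moles of O2 = 102.4 g ÷ 32.0 g/mol = 3.2 mol
Moles ÷ coefficient: Mg: 1.52982/2 = 0.7649, O2: 3.2/1 = 3.2
(a) Mg has the smaller value, so Mg is the limiting reagent.
(b) Moles of MgO = 1.52982 mol Mg × (2/2) = 1.52982 mol; mass = 1.52982 mol × 40.31 g/mol = 61.67 g
(c) O2 consumed = 1.52982 × (1/2) = 0.764912 mol; remaining = 3.2 − 0.764912 = 2.43509 mol; mass = 2.43509 mol × 32.0 g/mol = 77.92 g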